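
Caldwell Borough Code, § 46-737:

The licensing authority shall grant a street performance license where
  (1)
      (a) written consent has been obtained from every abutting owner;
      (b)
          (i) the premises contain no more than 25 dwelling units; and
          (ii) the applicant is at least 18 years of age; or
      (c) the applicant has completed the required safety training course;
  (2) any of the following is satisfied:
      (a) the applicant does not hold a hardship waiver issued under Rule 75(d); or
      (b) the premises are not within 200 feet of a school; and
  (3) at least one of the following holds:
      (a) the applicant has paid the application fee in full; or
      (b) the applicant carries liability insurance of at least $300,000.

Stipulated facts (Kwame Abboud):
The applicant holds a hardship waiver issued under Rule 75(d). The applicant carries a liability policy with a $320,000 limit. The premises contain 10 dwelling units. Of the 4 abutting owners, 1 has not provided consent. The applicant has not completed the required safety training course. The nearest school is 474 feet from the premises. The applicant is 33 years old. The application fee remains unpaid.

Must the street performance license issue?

(a) all abutters consent — fails.
(i) ≤ 25 units — met.
(ii) age ≥ 18 — satisfied.
(b): T AND T → true.
(c) safety training — not met.
(1) = F OR T OR F = true.
(a) not (hardship waiver) — not met.
(b) ≥200 ft from school — satisfied.
So (2) is satisfied (F OR T).
(a) fee paid — not satisfied.
(b) insurance ≥ $300,000 — satisfied.
So (3) is satisfied (F OR T).
So Overall is satisfied (T AND T AND T).

Yes — granted.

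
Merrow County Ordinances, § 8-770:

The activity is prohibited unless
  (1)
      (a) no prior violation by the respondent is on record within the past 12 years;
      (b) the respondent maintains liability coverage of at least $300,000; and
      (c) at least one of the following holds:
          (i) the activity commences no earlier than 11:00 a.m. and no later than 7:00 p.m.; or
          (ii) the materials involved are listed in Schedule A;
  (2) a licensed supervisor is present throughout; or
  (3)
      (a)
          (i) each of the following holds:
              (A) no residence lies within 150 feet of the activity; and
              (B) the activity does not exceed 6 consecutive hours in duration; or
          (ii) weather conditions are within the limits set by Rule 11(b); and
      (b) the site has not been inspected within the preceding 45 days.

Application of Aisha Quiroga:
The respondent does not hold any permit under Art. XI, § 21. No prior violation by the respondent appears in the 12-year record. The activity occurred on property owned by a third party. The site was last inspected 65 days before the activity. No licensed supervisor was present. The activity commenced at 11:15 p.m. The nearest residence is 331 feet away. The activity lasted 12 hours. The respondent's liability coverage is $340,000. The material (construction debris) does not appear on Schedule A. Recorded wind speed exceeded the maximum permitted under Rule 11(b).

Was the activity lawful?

(a) no prior violation — satisfied.
(b) coverage ≥ $300,000 — holds.
(i) start within hours — fails.
(ii) Schedule A material — not met.
So (c) is not satisfied (F OR F).
(1): T AND T AND F → false.
(2) supervisor present — fails.
(A) no residence in 150 ft — satisfied.
(B) ≤ 6 hrs duration — fails.
(i): T AND F → false.
(ii) weather ok — fails.
(a) = F OR F = false.
(b) not (site inspected) — satisfied.
So (3) is not satisfied (F AND T).
So Overall is not satisfied (F OR F OR F).

No — unlawful.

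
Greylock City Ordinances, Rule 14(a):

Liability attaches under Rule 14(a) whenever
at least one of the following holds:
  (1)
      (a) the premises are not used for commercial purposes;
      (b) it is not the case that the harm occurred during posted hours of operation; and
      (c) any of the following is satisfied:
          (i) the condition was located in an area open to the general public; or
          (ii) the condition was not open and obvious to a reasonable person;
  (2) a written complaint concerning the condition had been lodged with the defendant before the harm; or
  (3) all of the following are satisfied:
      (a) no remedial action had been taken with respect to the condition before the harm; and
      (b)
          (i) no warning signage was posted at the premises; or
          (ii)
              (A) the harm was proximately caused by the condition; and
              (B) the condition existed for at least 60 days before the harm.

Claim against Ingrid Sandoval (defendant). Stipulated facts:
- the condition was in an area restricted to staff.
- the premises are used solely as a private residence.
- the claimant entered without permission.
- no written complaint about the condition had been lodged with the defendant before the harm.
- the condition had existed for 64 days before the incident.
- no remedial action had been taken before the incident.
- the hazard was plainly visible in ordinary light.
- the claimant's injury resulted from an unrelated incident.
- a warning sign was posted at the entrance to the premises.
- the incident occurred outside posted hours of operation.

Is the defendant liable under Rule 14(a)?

(a) not (commercial use) — holds.
(b) not (during posted hours) — met.
(i) public area — not met.
(ii) not open/obvious — fails.
(c): F OR F → false.
So (1) is not satisfied (T AND T AND F).
(2) complaint lodged — fails.
(a) no remedial action — met.
(i) no signage posted — fails.
(A) proximate cause — fails.
(B) condition ≥60 days old — satisfied.
So (ii) is not satisfied (F AND T).
So (b) is not satisfied (F OR F).
(3) = T AND F = false.
Overall = F OR F OR F = false.

No — not liable.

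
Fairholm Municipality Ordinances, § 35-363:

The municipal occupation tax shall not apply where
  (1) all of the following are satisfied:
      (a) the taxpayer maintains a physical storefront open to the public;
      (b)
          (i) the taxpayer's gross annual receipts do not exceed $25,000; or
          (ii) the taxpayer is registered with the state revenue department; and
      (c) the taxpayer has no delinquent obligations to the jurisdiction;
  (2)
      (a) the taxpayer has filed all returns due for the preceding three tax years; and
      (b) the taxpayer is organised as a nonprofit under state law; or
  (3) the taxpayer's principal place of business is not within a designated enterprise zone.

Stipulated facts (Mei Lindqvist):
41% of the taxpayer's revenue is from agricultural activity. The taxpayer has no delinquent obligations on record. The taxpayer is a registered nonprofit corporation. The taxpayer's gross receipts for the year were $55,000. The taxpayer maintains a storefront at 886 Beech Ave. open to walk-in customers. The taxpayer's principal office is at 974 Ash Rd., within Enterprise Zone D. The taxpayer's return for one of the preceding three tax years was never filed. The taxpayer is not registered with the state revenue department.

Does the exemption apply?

(a) has storefront — met.
(i) receipts ≤ $25,000 — not satisfied.
(ii) state-registered — not satisfied.
(b) = F OR F = false.
(c) no delinquency — met.
So (1) is not satisfied (T AND F AND T).
(a) returns current — not met.
(b) nonprofit — met.
(2): F AND T → false.
(3) not (in enterprise zone) — not satisfied.
So Overall is not satisfied (F OR F OR F).

No — not exempt.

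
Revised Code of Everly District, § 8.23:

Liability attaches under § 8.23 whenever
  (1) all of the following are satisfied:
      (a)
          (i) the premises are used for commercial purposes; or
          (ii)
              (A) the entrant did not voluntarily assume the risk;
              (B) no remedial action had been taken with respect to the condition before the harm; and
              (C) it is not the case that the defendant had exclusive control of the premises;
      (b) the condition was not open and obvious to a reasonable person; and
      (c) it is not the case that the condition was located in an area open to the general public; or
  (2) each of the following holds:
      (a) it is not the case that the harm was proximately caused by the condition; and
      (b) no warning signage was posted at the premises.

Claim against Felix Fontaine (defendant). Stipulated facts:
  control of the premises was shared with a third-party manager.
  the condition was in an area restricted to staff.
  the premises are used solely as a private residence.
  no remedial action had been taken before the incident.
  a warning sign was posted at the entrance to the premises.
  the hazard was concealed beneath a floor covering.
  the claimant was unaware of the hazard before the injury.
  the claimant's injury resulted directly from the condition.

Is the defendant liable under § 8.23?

(i) commercial use — not satisfied.
(A) no assumed risk — met.
(B) no remedial action — met.
(C) not (exclusive control) — satisfied.
So (ii) is satisfied (T AND T AND T).
(a) = F OR T = true.
(b) not open/obvious — holds.
(c) not (public area) — satisfied.
(1): T AND T AND T → true.
(a) not (proximate cause) — not satisfied.
(b) no signage posted — not met.
(2) = F AND F = false.
Overall: T OR F → true.

Yes — liable.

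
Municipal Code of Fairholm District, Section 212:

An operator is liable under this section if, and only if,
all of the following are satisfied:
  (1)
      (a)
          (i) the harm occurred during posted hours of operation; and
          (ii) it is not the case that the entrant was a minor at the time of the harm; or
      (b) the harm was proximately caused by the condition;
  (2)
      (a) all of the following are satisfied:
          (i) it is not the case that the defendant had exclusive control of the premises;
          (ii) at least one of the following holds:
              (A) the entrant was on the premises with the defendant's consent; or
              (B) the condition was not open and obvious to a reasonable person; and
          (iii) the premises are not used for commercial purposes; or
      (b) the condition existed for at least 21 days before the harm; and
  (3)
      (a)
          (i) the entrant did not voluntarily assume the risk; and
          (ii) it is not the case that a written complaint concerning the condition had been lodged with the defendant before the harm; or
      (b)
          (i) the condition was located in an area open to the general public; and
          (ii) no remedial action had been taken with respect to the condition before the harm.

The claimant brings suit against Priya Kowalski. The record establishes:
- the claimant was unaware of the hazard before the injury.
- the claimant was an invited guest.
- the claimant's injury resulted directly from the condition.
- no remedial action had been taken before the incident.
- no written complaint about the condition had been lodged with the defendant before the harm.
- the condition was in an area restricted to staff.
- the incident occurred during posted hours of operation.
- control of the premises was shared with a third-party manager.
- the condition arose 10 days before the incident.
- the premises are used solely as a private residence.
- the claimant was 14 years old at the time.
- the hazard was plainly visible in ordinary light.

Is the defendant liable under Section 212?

Yes — liable.

(i) during posted hours — met.
(ii) not (entrant a minor) — not satisfied.
(a) = T AND F = false.
(b) proximate cause — met.
(1) = F OR T = true.
(i) not (exclusive control) — met.
(A) consent to enter — holds.
(B) not open/obvious — fails.
So (ii) is satisfied (T OR F).
(iii) not (commercial use) — met.
(a): T AND T AND T → true.
(b) condition ≥21 days old — not satisfied.
(2): T OR F → true.
(i) no assumed risk — holds.
(ii) not (complaint lodged) — satisfied.
So (a) is satisfied (T AND T).
(i) public area — fails.
(ii) no remedial action — met.
So (b) is not satisfied (F AND T).
So (3) is satisfied (T OR F).
Overall: T AND T AND T → true.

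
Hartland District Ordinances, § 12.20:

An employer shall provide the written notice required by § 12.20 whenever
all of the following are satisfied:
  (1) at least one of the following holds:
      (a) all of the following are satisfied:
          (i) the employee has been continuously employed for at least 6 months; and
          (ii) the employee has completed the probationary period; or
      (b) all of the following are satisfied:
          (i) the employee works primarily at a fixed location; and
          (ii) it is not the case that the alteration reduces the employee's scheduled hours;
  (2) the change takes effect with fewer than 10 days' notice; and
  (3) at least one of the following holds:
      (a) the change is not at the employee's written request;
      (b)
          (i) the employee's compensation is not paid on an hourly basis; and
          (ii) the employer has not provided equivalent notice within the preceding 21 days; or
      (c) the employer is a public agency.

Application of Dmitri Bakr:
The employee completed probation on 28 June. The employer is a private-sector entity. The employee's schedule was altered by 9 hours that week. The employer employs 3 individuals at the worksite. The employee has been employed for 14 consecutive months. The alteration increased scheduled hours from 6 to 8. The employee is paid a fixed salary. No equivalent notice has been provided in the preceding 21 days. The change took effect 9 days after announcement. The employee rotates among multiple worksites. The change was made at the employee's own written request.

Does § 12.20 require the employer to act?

(i) tenure ≥ 6 mo. — satisfied.
(ii) past probation — met.
(a): T AND T → true.
(i) fixed location — not satisfied.
(ii) not (hours reduced) — holds.
(b): F AND T → false.
So (1) is satisfied (T OR F).
(2) < 10 days' notice — satisfied.
(a) not employee-requested — fails.
(i) not (hourly-paid) — met.
(ii) no recent notice — holds.
(b) = T AND T = true.
(c) public agency — not satisfied.
(3): F OR T OR F → true.
Overall = T AND T AND T = true.

Yes — required.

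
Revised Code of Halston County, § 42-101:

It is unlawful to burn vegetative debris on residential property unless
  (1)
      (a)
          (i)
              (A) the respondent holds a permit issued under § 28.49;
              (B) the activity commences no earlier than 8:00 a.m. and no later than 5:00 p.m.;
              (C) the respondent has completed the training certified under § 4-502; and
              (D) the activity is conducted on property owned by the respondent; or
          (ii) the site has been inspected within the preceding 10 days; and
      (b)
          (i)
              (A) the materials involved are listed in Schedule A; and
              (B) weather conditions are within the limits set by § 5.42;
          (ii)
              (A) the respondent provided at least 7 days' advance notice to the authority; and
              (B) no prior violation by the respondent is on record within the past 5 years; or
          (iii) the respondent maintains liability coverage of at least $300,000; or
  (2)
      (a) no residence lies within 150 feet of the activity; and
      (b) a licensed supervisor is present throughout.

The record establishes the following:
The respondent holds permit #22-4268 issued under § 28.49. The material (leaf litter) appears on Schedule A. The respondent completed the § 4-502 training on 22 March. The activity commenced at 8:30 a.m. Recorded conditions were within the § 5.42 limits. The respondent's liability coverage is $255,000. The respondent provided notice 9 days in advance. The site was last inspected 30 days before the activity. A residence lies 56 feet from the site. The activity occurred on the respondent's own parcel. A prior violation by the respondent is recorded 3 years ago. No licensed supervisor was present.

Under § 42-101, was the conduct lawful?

(A) holds permit — satisfied.
(B) start within hours — satisfied.
(C) training certified — satisfied.
(D) own property — satisfied.
(i) = T AND T AND T AND T = true.
(ii) site inspected — not met.
(a): T OR F → true.
(A) Schedule A material — met.
(B) weather ok — holds.
(i): T AND T → true.
(A) ≥7 days' notice — met.
(B) no prior violation — not satisfied.
(ii): T AND F → false.
(iii) coverage ≥ $300,000 — not satisfied.
So (b) is satisfied (T OR F OR F).
So (1) is satisfied (T AND T).
(a) no residence in 150 ft — not satisfied.
(b) supervisor present — fails.
(2): F AND F → false.
So Overall is satisfied (T OR F).

Yes — lawful.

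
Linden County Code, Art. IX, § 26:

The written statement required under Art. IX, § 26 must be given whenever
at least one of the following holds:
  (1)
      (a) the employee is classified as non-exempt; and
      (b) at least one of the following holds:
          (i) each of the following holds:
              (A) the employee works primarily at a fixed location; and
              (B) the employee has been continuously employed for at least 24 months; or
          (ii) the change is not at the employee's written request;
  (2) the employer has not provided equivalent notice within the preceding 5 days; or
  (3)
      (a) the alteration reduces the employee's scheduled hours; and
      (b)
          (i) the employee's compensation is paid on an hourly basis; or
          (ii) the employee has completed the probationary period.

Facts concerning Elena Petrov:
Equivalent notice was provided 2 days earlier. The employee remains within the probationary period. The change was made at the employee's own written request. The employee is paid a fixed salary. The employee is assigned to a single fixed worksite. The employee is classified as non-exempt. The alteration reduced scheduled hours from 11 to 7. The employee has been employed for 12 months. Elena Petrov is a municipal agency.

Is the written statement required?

(a) non-exempt — met.
(A) fixed location — met.
(B) tenure ≥ 24 mo. — fails.
(i): T AND F → false.
(ii) not employee-requested — fails.
So (b) is not satisfied (F OR F).
(1) = T AND F = false.
(2) no recent notice — not satisfied.
(a) hours reduced — met.
(i) hourly-paid — fails.
(ii) past probation — not met.
So (b) is not satisfied (F OR F).
(3): T AND F → false.
Overall: F OR F OR F → false.

No — not required.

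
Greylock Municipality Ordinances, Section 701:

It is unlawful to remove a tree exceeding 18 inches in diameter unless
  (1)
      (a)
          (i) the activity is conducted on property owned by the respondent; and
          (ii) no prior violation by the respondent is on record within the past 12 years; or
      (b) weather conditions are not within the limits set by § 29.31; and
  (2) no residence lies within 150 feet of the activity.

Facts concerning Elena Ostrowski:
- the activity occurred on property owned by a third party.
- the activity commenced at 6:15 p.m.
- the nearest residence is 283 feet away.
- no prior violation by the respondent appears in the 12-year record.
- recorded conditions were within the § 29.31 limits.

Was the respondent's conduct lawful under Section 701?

No — unlawful.

(i) own property — not met.
(ii) no prior violation — satisfied.
(a): F AND T → false.
(b) not (weather ok) — fails.
So (1) is not satisfied (F OR F).
(2) no residence in 150 ft — satisfied.
Overall = F AND T = false.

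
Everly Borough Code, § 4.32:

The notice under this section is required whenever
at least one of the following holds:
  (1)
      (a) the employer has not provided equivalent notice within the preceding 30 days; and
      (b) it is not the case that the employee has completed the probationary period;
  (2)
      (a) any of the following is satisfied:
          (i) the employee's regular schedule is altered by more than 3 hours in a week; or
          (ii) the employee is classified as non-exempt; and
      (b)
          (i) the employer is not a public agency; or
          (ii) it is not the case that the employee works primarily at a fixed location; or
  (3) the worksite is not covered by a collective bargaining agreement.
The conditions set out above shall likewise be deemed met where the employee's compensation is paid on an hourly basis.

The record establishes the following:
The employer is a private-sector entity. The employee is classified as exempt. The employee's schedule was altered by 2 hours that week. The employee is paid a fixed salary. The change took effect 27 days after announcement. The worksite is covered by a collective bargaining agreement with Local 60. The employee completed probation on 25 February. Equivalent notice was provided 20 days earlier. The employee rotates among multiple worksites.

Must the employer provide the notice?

(a) no recent notice — not met.
(b) not (past probation) — fails.
So (1) is not satisfied (F AND F).
(i) schedule shift > 3h — not met.
(ii) non-exempt — fails.
(a) = F OR F = false.
(i) not (public agency) — satisfied.
(ii) not (fixed location) — holds.
So (b) is satisfied (T OR T).
(2) = F AND T = false.
(3) no CBA — fails.
Overall: F OR F OR F → false.
Exception (hourly-paid) — not satisfied.
Result: main false OR exception false → false.

No — not required.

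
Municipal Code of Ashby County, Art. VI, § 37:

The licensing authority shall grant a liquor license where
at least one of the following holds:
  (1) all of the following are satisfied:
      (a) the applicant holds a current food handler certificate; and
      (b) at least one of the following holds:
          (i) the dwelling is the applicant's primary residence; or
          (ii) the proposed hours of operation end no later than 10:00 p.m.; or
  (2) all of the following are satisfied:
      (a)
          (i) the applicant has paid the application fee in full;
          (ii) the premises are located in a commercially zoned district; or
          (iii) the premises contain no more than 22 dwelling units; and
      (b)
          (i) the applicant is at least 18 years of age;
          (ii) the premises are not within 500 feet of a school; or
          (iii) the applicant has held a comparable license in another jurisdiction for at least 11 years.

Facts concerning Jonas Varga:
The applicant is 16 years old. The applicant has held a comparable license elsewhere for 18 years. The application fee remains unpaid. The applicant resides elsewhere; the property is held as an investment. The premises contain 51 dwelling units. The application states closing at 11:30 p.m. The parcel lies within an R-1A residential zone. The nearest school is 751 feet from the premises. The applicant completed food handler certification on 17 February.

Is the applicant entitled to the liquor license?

(a) food handler cert. — holds.
(i) primary residence — not satisfied.
(ii) closes by 10 p.m. — fails.
(b): F OR F → false.
(1) = T AND F = false.
(i) fee paid — not met.
(ii) commercially zoned — fails.
(iii) ≤ 22 units — not met.
So (a) is not satisfied (F OR F OR F).
(i) age ≥ 18 — not met.
(ii) ≥500 ft from school — satisfied.
(iii) prior license ≥ 11 yr — met.
So (b) is satisfied (F OR T OR T).
So (2) is not satisfied (F AND T).
So Overall is not satisfied (F OR F).

No — denied.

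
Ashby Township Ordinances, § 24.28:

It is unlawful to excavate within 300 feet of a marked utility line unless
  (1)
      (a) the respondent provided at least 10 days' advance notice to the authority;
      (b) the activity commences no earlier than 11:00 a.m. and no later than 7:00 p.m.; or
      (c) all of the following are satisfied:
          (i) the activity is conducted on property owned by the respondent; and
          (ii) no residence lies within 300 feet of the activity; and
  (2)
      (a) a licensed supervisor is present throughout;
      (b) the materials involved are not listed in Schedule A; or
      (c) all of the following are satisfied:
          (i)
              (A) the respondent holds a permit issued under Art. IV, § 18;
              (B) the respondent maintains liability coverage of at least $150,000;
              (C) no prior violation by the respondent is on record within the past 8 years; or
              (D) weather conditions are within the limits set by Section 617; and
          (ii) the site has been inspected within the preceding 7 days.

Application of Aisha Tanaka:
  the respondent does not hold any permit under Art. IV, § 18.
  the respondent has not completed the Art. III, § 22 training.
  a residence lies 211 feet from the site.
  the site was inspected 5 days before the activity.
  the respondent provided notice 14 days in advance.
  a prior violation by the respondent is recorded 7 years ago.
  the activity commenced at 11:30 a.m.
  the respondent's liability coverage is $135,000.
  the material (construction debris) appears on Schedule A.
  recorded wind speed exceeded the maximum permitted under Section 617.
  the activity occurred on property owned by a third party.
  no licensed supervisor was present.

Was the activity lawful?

(a) ≥10 days' notice — satisfied.
(b) start within hours — holds.
(i) own property — not satisfied.
(ii) no residence in 300 ft — fails.
(c) = F AND F = false.
(1): T OR T OR F → true.
(a) supervisor present — not satisfied.
(b) not (Schedule A material) — not met.
(A) holds permit — not satisfied.
(B) coverage ≥ $150,000 — fails.
(C) no prior violation — not satisfied.
(D) weather ok — not met.
(i) = F OR F OR F OR F = false.
(ii) site inspected — satisfied.
(c): F AND T → false.
(2) = F OR F OR F = false.
Overall: T AND F → false.

No — unlawful.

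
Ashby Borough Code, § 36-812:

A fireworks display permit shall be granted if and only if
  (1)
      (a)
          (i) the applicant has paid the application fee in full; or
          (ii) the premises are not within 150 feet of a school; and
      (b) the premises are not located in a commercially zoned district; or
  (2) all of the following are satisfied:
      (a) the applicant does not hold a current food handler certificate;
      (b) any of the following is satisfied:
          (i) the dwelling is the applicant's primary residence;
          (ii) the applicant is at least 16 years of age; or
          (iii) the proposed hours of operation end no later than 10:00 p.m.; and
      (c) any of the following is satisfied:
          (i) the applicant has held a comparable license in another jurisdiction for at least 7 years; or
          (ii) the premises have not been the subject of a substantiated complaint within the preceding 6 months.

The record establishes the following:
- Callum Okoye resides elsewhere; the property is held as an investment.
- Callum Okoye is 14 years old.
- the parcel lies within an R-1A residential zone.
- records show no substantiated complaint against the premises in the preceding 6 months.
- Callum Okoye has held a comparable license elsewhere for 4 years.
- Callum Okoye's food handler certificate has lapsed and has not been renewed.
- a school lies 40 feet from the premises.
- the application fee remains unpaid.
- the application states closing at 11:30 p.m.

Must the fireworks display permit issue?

(i) fee paid — fails.
(ii) ≥150 ft from school — not satisfied.
So (a) is not satisfied (F OR F).
(b) not (commercially zoned) — holds.
So (1) is not satisfied (F AND T).
(a) not (food handler cert.) — satisfied.
(i) primary residence — fails.
(ii) age ≥ 16 — not satisfied.
(iii) closes by 10 p.m. — not met.
So (b) is not satisfied (F OR F OR F).
(i) prior license ≥ 7 yr — not satisfied.
(ii) no complaint in 6 mo. — satisfied.
(c): F OR T → true.
(2) = T AND F AND T = false.
Overall = F OR F = false.

No — denied.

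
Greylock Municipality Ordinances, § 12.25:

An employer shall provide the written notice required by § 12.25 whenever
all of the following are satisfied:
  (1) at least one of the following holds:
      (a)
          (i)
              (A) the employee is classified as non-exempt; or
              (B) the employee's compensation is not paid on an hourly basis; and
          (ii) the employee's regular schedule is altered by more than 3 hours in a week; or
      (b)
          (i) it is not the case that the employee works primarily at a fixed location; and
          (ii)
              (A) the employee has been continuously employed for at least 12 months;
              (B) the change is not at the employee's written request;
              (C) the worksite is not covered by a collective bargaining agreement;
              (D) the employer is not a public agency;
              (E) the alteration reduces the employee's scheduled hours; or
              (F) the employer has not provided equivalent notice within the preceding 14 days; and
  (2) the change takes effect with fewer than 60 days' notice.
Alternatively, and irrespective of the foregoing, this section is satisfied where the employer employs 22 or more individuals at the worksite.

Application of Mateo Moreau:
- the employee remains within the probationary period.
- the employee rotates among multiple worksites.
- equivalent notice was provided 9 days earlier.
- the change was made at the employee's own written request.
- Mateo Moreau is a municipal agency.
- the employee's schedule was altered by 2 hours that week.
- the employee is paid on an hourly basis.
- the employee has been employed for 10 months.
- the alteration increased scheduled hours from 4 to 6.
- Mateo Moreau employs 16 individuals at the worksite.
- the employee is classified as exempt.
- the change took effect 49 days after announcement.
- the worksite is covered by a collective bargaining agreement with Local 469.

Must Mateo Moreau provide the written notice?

(A) non-exempt — not met.
(B) not (hourly-paid) — not satisfied.
So (i) is not satisfied (F OR F).
(ii) schedule shift > 3h — fails.
(a) = F AND F = false.
(i) not (fixed location) — met.
(A) tenure ≥ 12 mo. — not satisfied.
(B) not employee-requested — fails.
(C) no CBA — fails.
(D) not (public agency) — not met.
(E) hours reduced — not met.
(F) no recent notice — not satisfied.
So (ii) is not satisfied (F OR F OR F OR F OR F OR F).
(b): T AND F → false.
(1) = F OR F = false.
(2) < 60 days' notice — met.
Overall = F AND T = false.
Exception (≥ 22 at site) — not satisfied.
Result: main false OR exception false → false.

No — not required.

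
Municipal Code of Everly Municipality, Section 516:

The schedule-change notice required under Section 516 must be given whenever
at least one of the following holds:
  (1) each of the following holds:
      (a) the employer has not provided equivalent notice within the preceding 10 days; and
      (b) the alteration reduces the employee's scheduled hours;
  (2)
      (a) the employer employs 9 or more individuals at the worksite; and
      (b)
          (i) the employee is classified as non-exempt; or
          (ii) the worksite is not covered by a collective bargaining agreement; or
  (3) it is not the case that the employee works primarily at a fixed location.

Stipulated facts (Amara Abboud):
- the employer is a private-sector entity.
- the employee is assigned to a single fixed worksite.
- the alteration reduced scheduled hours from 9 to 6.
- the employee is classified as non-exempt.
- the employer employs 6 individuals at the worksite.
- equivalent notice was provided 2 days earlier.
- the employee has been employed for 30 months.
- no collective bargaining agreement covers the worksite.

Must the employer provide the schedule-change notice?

(a) no recent notice — not satisfied.
(b) hours reduced — holds.
So (1) is not satisfied (F AND T).
(a) ≥ 9 at site — fails.
(i) non-exempt — met.
(ii) no CBA — met.
(b): T OR T → true.
(2) = F AND T = false.
(3) not (fixed location) — not satisfied.
Overall: F OR F OR F → false.

No — not required.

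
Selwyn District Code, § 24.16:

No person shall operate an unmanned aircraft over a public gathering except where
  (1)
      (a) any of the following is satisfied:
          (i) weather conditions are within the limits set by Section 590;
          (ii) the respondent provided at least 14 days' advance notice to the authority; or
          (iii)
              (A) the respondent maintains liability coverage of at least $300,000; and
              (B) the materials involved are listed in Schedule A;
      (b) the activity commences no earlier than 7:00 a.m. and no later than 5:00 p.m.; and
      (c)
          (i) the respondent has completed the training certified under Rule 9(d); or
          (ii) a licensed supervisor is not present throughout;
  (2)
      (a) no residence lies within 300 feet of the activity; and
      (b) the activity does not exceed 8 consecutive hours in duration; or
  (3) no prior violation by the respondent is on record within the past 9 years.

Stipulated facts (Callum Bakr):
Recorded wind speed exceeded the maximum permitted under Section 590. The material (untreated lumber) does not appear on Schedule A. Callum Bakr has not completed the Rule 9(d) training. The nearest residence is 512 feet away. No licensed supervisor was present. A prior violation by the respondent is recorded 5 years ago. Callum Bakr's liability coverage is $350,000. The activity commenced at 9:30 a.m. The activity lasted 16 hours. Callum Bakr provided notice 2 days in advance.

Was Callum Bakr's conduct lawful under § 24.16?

No — unlawful.

(i) weather ok — not met.
(ii) ≥14 days' notice — not met.
(A) coverage ≥ $300,000 — holds.
(B) Schedule A material — fails.
So (iii) is not satisfied (T AND F).
(a) = F OR F OR F = false.
(b) start within hours — holds.
(i) training certified — fails.
(ii) not (supervisor present) — met.
(c) = F OR T = true.
(1): F AND T AND T → false.
(a) no residence in 300 ft — met.
(b) ≤ 8 hrs duration — fails.
(2): T AND F → false.
(3) no prior violation — not met.
Overall: F OR F OR F → false.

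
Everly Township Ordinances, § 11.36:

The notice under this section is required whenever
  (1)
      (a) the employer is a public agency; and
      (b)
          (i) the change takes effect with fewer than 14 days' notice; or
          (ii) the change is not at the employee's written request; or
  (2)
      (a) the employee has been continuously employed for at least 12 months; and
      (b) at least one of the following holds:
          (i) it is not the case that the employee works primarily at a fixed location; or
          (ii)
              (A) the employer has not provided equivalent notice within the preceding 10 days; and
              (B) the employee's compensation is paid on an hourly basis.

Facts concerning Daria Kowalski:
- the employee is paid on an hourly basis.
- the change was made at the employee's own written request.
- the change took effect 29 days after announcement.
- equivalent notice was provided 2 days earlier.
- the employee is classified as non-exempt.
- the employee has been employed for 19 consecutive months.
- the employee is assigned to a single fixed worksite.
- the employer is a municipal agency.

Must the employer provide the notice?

No — not required.

(a) public agency — holds.
(i) < 14 days' notice — not met.
(ii) not employee-requested — fails.
(b) = F OR F = false.
So (1) is not satisfied (T AND F).
(a) tenure ≥ 12 mo. — met.
(i) not (fixed location) — fails.
(A) no recent notice — not satisfied.
(B) hourly-paid — holds.
So (ii) is not satisfied (F AND T).
So (b) is not satisfied (F OR F).
(2) = T AND F = false.
So Overall is not satisfied (F OR F).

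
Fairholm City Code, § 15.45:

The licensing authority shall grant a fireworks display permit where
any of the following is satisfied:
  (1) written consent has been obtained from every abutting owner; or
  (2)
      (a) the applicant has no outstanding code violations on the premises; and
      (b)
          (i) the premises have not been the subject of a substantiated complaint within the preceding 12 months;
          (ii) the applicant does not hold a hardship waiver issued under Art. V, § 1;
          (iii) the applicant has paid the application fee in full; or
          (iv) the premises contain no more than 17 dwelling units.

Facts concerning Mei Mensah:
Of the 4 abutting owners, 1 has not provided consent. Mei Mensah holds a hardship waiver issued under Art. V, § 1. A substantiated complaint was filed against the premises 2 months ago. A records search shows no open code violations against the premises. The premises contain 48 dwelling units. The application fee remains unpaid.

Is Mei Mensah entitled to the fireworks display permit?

No — denied.

(1) all abutters consent — not met.
(a) no code violations — met.
(i) no complaint in 12 mo. — not met.
(ii) not (hardship waiver) — not satisfied.
(iii) fee paid — not met.
(iv) ≤ 17 units — not satisfied.
(b): F OR F OR F OR F → false.
(2) = T AND F = false.
Overall: F OR F → false.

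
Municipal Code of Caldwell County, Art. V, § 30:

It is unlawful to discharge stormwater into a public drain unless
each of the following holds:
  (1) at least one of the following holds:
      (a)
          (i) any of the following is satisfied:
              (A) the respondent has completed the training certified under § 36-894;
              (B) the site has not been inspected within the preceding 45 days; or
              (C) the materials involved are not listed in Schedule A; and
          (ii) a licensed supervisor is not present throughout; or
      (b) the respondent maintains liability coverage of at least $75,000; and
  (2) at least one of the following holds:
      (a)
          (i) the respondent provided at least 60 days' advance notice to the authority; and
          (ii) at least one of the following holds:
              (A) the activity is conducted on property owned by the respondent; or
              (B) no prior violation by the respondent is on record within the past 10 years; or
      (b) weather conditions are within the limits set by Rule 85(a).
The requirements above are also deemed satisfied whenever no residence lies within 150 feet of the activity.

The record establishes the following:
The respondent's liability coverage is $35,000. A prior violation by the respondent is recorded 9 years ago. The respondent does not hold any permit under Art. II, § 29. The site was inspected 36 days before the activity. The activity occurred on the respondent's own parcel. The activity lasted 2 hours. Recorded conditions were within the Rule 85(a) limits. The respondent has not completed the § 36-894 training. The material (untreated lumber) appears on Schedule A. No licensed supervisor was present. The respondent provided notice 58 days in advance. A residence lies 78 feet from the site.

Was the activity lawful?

(A) training certified — not met.
(B) not (site inspected) — fails.
(C) not (Schedule A material) — not met.
(i): F OR F OR F → false.
(ii) not (supervisor present) — met.
So (a) is not satisfied (F AND T).
(b) coverage ≥ $75,000 — fails.
(1) = F OR F = false.
(i) ≥60 days' notice — not satisfied.
(A) own property — satisfied.
(B) no prior violation — fails.
(ii) = T OR F = true.
(a): F AND T → false.
(b) weather ok — met.
(2): F OR T → true.
Overall: F AND T → false.
Exception (no residence in 150 ft) — not satisfied.
Result: main false OR exception false → false.

No — unlawful.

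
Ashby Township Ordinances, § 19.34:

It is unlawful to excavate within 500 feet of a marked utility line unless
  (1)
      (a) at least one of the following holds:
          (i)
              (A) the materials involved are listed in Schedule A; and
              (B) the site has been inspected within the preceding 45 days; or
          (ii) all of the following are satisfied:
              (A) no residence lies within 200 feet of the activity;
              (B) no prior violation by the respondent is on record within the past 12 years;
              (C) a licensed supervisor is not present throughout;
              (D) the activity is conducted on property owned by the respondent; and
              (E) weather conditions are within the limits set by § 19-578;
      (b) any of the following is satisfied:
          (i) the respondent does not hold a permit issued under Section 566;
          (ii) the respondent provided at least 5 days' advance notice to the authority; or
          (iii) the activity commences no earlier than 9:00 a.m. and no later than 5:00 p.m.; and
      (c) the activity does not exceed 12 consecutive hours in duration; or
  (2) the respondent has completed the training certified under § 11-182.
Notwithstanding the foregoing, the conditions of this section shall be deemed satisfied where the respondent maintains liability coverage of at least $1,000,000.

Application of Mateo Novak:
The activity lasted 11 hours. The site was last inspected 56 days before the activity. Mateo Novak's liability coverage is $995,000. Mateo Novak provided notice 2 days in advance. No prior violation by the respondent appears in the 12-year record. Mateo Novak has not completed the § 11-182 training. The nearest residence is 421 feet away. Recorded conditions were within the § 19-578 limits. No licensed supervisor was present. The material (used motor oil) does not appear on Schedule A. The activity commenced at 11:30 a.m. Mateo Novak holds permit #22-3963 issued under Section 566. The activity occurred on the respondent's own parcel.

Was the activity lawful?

(A) Schedule A material — fails.
(B) site inspected — fails.
(i): F AND F → false.
(A) no residence in 200 ft — met.
(B) no prior violation — met.
(C) not (supervisor present) — holds.
(D) own property — met.
(E) weather ok — met.
(ii) = T AND T AND T AND T AND T = true.
(a) = F OR T = true.
(i) not (holds permit) — fails.
(ii) ≥5 days' notice — not met.
(iii) start within hours — holds.
(b): F OR F OR T → true.
(c) ≤ 12 hrs duration — holds.
(1): T AND T AND T → true.
(2) training certified — not satisfied.
Overall = T OR F = true.
Exception (coverage ≥ $1,000,000) — not satisfied.
Result: main true OR exception false → true.

Yes — lawful.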